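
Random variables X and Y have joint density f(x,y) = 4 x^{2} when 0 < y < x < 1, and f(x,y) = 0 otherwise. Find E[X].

f_X(x) = ∫_0^x 4 x^{2} dy = 4 x^{3}
E[X] = ∫_0^1 x × (4 x^{3}) dx = \frac{4}{5}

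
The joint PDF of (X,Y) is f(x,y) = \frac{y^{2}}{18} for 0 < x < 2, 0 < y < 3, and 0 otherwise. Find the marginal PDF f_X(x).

f_X(x) = ∫_0^3 f(x,y) dy
= ∫_0^3 \frac{y^{2}}{18} dy
= \frac{1}{2} for 0 < x < 2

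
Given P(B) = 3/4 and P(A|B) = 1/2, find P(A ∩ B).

By definition, P(A|B) = P(A ∩ B) / P(B)
So P(A ∩ B) = P(A|B) × P(B)
= 1/2 × 3/4
= 3/8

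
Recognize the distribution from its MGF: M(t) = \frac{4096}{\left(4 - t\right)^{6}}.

The MGF M(t) = \frac{4096}{\left(4 - t\right)^{6}} is the standard form for the Gamma distribution.
Comparing with the known MGF formula identifies: Gamma(shape α=6, rate β=4)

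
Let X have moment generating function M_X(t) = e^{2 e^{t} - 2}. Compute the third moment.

To find E[X^3], compute M^(3)(0):
M^(1)(t) = 2 e^{t} e^{2 e^{t} - 2}
M^(2)(t) = 4 e^{2 t} e^{2 e^{t} - 2} + 2 e^{t} e^{2 e^{t} - 2}
M^(3)(t) = 8 e^{3 t} e^{2 e^{t} - 2} + 12 e^{2 t} e^{2 e^{t} - 2} + 2 e^{t} e^{2 e^{t} - 2}
M^(3)(0) = 22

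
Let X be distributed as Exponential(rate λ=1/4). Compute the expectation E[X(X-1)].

E[X(X-1)] = E[X² - X] = E[X²] - E[X]
E[X] = 4
E[X²] = Var(X) + (E[X])² = 16 + (4)² = 32
E[X(X-1)] = 32 - 4 = 28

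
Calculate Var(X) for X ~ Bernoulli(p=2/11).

For X ~ Bernoulli(p=2/11):
Var(X) = \frac{18}{121}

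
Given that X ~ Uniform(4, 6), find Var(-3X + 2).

For X ~ Uniform(4, 6):
Var(X) = \frac{1}{3}
Var(-3X + 2) = (-3)² × Var(X) = 9 × \frac{1}{3} = 3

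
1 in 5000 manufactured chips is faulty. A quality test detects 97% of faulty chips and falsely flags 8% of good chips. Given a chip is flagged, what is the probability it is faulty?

Let D = the rare event, + = positive/flagged.
P(D) = 1/5000
P(+|D) = 97/100
P(+|D') = 8/100 = 2/25
P(+) = P(+|D)P(D) + P(+|D')P(D')
     = \frac{97}{100} × \frac{1}{5000} + \frac{2}{25} × \frac{4999}{5000}
     = \frac{40089}{500000}
P(D|+) = P(+|D)P(D)/P(+) = \frac{97}{40089}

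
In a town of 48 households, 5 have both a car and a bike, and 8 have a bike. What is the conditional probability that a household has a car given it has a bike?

P(A ∩ B) = 5/48
P(B) = 8/48 = 1/6
P(A|B) = P(A ∩ B) / P(B) = (5/48) / (1/6) = 5/8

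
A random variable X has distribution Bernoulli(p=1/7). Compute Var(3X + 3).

For X ~ Bernoulli(p=1/7):
Var(X) = \frac{6}{49}
Var(3X + 3) = (3)² × Var(X) = 9 × \frac{6}{49} = \frac{54}{49}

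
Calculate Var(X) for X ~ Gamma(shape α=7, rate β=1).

For X ~ Gamma(shape α=7, rate β=1):
Var(X) = 7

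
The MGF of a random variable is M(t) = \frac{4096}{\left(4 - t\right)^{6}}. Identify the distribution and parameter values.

The MGF M(t) = \frac{4096}{\left(4 - t\right)^{6}} is the standard form for the Gamma distribution.
Comparing with the known MGF formula identifies: Gamma(shape α=6, rate β=4)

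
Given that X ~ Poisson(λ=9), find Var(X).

For X ~ Poisson(λ=9):
Var(X) = 9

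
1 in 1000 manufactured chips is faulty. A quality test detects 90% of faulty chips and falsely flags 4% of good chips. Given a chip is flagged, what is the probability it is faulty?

Let D = the rare event, + = positive/flagged.
P(D) = 1/1000
P(+|D) = 90/100 = 9/10
P(+|D') = 4/100 = 1/25
P(+) = P(+|D)P(D) + P(+|D')P(D')
     = \frac{9}{10} × \frac{1}{1000} + \frac{1}{25} × \frac{999}{1000}
     = \frac{2043}{50000}
P(D|+) = P(+|D)P(D)/P(+) = \frac{5}{227}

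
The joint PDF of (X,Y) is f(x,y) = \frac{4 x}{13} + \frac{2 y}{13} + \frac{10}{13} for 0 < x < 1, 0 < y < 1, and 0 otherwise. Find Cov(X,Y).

E[XY] = ∫∫ xy × f(x,y) dx dy = \frac{7}{26}
E[X] = \frac{41}{78}
E[Y] = \frac{20}{39}
Cov(X,Y) = E[XY] - E[X]E[Y] = - \frac{1}{3042}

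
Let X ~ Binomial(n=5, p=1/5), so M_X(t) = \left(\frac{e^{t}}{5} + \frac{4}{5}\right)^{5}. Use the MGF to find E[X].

To find E[X], compute M^(1)(0):
M^(1)(t) = \left(\frac{e^{t}}{5} + \frac{4}{5}\right)^{4} e^{t}
M^(1)(0) = 1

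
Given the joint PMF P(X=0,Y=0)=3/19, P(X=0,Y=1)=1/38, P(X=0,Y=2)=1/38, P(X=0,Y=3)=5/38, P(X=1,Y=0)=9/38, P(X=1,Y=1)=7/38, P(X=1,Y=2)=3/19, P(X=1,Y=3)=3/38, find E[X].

First find marginal of X:
P(X=0) = 13/38
P(X=1) = 25/38
E[X] = 0 × 13/38 + 1 × 25/38 = 25/38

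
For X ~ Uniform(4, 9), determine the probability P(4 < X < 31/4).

P(4 < X < 31/4) = ∫_{4}^{31/4} f(x) dx
where f(x) = \frac{1}{5}
= \frac{3}{4}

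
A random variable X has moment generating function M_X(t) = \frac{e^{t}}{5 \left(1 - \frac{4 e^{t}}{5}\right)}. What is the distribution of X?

The MGF M(t) = \frac{e^{t}}{5 \left(1 - \frac{4 e^{t}}{5}\right)} is the standard form for the Geometric distribution.
Comparing with the known MGF formula identifies: Geometric(p=1/5), X = trial number of first success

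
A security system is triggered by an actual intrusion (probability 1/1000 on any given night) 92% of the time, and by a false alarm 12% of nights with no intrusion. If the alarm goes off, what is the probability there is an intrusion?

Let D = the rare event, + = positive/flagged.
P(D) = 1/1000
P(+|D) = 92/100 = 23/25
P(+|D') = 12/100 = 3/25
P(+) = P(+|D)P(D) + P(+|D')P(D')
     = \frac{23}{25} × \frac{1}{1000} + \frac{3}{25} × \frac{999}{1000}
     = \frac{151}{1250}
P(D|+) = P(+|D)P(D)/P(+) = \frac{23}{3020}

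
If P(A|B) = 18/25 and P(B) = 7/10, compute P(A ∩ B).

By definition, P(A|B) = P(A ∩ B) / P(B)
So P(A ∩ B) = P(A|B) × P(B)
= 18/25 × 7/10
= 63/125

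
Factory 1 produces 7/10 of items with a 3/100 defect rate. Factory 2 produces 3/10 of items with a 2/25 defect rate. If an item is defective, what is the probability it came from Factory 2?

Using Bayes' theorem:
P(F1) = 7/10, P(D|F1) = 3/100
P(F2) = 3/10, P(D|F2) = 2/25
P(D) = P(D|F1)P(F1) + P(D|F2)P(F2)
     = \frac{9}{200}
P(F2|D) = P(D|F2)P(F2) / P(D)
= \frac{8}{15}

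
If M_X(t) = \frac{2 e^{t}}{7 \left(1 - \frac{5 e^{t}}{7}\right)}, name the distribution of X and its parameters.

The MGF M(t) = \frac{2 e^{t}}{7 \left(1 - \frac{5 e^{t}}{7}\right)} is the standard form for the Geometric distribution.
Comparing with the known MGF formula identifies: Geometric(p=2/7), X = trial number of first success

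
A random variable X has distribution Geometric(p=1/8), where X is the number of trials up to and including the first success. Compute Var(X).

For X ~ Geometric(p=1/8), where X is the number of trials up to and including the first success:
Var(X) = 56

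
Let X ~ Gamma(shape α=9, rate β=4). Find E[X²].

Using the identity E[X²] = Var(X) + (E[X])²:
E[X] = \frac{9}{4}
Var(X) = \frac{9}{16}
E[X²] = \frac{9}{16} + (\frac{9}{4})²
= \frac{45}{8}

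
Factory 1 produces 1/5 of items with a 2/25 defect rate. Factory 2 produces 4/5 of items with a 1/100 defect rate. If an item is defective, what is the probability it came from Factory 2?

Using Bayes' theorem:
P(F1) = 1/5, P(D|F1) = 2/25
P(F2) = 4/5, P(D|F2) = 1/100
P(D) = P(D|F1)P(F1) + P(D|F2)P(F2)
     = \frac{3}{125}
P(F2|D) = P(D|F2)P(F2) / P(D)
= \frac{1}{3}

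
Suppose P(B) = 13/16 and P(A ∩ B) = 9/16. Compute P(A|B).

P(A|B) = P(A ∩ B) / P(B)
= (9/16) / (13/16)
= 9/13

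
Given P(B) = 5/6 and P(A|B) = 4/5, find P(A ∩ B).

By definition, P(A|B) = P(A ∩ B) / P(B)
So P(A ∩ B) = P(A|B) × P(B)
= 4/5 × 5/6
= 2/3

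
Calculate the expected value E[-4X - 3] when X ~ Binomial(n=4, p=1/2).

For X ~ Binomial(n=4, p=1/2):
E[X] = 2
E[-4X - 3] = -4 × E[X] - 3 = -11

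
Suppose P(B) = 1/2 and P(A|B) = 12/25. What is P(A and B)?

By definition, P(A|B) = P(A ∩ B) / P(B)
So P(A ∩ B) = P(A|B) × P(B)
= 12/25 × 1/2
= 6/25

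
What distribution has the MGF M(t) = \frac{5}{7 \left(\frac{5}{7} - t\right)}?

The MGF M(t) = \frac{5}{7 \left(\frac{5}{7} - t\right)} is the standard form for the Exponential distribution.
Comparing with the known MGF formula identifies: Exponential(rate λ=5/7)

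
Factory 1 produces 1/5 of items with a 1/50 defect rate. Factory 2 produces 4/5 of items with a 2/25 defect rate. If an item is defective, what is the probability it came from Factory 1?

Using Bayes' theorem:
P(F1) = 1/5, P(D|F1) = 1/50
P(F2) = 4/5, P(D|F2) = 2/25
P(D) = P(D|F1)P(F1) + P(D|F2)P(F2)
     = \frac{17}{250}
P(F1|D) = P(D|F1)P(F1) / P(D)
= \frac{1}{17}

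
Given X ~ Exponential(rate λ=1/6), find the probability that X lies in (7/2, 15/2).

P(7/2 < X < 15/2) = ∫_{7/2}^{15/2} f(x) dx
where f(x) = \frac{e^{- \frac{x}{6}}}{6}
= - \frac{1}{e^{\frac{5}{4}}} + e^{- \frac{7}{12}}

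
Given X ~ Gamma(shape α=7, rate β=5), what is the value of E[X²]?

Using the identity E[X²] = Var(X) + (E[X])²:
E[X] = \frac{7}{5}
Var(X) = \frac{7}{25}
E[X²] = \frac{7}{25} + (\frac{7}{5})²
= \frac{56}{25}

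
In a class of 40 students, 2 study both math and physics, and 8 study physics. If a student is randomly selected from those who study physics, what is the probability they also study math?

P(A ∩ B) = 2/40 = 1/20
P(B) = 8/40 = 1/5
P(A|B) = P(A ∩ B) / P(B) = (1/20) / (1/5) = 1/4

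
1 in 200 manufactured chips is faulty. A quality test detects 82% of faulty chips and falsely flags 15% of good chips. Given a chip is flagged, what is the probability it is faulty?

Let D = the rare event, + = positive/flagged.
P(D) = 1/200
P(+|D) = 82/100 = 41/50
P(+|D') = 15/100 = 3/20
P(+) = P(+|D)P(D) + P(+|D')P(D')
     = \frac{41}{50} × \frac{1}{200} + \frac{3}{20} × \frac{199}{200}
     = \frac{3067}{20000}
P(D|+) = P(+|D)P(D)/P(+) = \frac{82}{3067}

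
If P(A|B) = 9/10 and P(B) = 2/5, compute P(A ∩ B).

By definition, P(A|B) = P(A ∩ B) / P(B)
So P(A ∩ B) = P(A|B) × P(B)
= 9/10 × 2/5
= 9/25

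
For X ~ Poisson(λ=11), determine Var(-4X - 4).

For X ~ Poisson(λ=11):
Var(X) = 11
Var(-4X - 4) = (-4)² × Var(X) = 16 × 11 = 176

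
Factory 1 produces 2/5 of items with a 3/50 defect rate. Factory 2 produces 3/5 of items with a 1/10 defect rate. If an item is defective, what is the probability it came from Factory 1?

Using Bayes' theorem:
P(F1) = 2/5, P(D|F1) = 3/50
P(F2) = 3/5, P(D|F2) = 1/10
P(D) = P(D|F1)P(F1) + P(D|F2)P(F2)
     = \frac{21}{250}
P(F1|D) = P(D|F1)P(F1) / P(D)
= \frac{2}{7}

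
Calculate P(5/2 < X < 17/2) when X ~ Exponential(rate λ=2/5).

P(5/2 < X < 17/2) = ∫_{5/2}^{17/2} f(x) dx
where f(x) = \frac{2 e^{- \frac{2 x}{5}}}{5}
= - \frac{1}{e^{\frac{17}{5}}} + e^{-1}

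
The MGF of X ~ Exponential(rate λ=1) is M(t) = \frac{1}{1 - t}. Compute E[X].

To find E[X], compute M^(1)(0):
M^(1)(t) = \frac{1}{\left(1 - t\right)^{2}}
M^(1)(0) = 1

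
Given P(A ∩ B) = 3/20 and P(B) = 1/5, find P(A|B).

P(A|B) = P(A ∩ B) / P(B)
= (3/20) / (1/5)
= 3/4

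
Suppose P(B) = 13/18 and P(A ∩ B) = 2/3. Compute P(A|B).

P(A|B) = P(A ∩ B) / P(B)
= (2/3) / (13/18)
= 12/13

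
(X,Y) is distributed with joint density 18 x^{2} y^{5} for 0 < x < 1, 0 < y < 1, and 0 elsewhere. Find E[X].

E[X] = ∫_0^1 ∫_0^1 x × f(x,y) dy dx
= ∫_0^1 ∫_0^1 x × (18 x^{2} y^{5}) dy dx
= \frac{3}{4}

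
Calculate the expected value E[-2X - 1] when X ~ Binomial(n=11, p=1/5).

For X ~ Binomial(n=11, p=1/5):
E[X] = \frac{11}{5}
E[-2X - 1] = -2 × E[X] - 1 = - \frac{27}{5}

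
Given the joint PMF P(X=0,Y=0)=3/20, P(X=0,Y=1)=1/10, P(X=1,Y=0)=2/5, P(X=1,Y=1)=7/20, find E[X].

First find marginal of X:
P(X=0) = 1/4
P(X=1) = 3/4
E[X] = 0 × 1/4 + 1 × 3/4 = 3/4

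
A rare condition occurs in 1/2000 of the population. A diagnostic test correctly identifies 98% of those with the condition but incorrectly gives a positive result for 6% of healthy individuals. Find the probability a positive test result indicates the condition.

Let D = the rare event, + = positive/flagged.
P(D) = 1/2000
P(+|D) = 98/100 = 49/50
P(+|D') = 6/100 = 3/50
P(+) = P(+|D)P(D) + P(+|D')P(D')
     = \frac{49}{50} × \frac{1}{2000} + \frac{3}{50} × \frac{1999}{2000}
     = \frac{3023}{50000}
P(D|+) = P(+|D)P(D)/P(+) = \frac{49}{6046}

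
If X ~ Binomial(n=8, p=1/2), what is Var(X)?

For X ~ Binomial(n=8, p=1/2):
Var(X) = 2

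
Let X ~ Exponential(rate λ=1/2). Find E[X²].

Using the identity E[X²] = Var(X) + (E[X])²:
E[X] = 2
Var(X) = 4
E[X²] = 4 + (2)²
= 8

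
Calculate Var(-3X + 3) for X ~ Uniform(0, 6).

For X ~ Uniform(0, 6):
Var(X) = 3
Var(-3X + 3) = (-3)² × Var(X) = 9 × 3 = 27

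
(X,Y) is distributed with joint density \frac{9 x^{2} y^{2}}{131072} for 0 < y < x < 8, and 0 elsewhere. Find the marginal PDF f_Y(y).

f_Y(y) = ∫_y^8 \frac{9 x^{2} y^{2}}{131072} dx = \frac{3 y^{2} \left(512 - y^{3}\right)}{131072}
for 0 < y < 8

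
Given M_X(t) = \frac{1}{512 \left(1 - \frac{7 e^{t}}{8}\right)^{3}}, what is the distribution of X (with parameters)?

The MGF M(t) = \frac{1}{512 \left(1 - \frac{7 e^{t}}{8}\right)^{3}} is the standard form for the NegativeBinomial distribution.
Comparing with the known MGF formula identifies: NegBin(r=3, p=1/8), X = failures before r-th success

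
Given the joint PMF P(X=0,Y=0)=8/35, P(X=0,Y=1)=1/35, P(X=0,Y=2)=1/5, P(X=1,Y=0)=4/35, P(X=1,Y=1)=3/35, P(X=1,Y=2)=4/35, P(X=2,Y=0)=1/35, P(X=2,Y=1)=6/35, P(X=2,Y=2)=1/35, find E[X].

First find marginal of X:
P(X=0) = 16/35
P(X=1) = 11/35
P(X=2) = 8/35
E[X] = 0 × 16/35 + 1 × 11/35 + 2 × 8/35 = 27/35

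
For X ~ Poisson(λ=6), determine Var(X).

For X ~ Poisson(λ=6):
Var(X) = 6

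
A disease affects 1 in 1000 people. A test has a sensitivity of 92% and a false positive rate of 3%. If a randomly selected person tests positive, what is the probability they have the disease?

Let D = the rare event, + = positive/flagged.
P(D) = 1/1000
P(+|D) = 92/100 = 23/25
P(+|D') = 3/100
P(+) = P(+|D)P(D) + P(+|D')P(D')
     = \frac{23}{25} × \frac{1}{1000} + \frac{3}{100} × \frac{999}{1000}
     = \frac{3089}{100000}
P(D|+) = P(+|D)P(D)/P(+) = \frac{92}{3089}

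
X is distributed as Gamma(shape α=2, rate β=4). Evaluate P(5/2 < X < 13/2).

P(5/2 < X < 13/2) = ∫_{5/2}^{13/2} f(x) dx
where f(x) = 16 x e^{- 4 x}
= \frac{-27 + 11 e^{16}}{e^{26}}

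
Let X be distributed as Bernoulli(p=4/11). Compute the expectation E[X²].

Using the identity E[X²] = Var(X) + (E[X])²:
E[X] = \frac{4}{11}
Var(X) = \frac{28}{121}
E[X²] = \frac{28}{121} + (\frac{4}{11})²
= \frac{4}{11}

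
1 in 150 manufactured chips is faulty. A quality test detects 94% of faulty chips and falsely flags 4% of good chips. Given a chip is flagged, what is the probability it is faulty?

Let D = the rare event, + = positive/flagged.
P(D) = 1/150
P(+|D) = 94/100 = 47/50
P(+|D') = 4/100 = 1/25
P(+) = P(+|D)P(D) + P(+|D')P(D')
     = \frac{47}{50} × \frac{1}{150} + \frac{1}{25} × \frac{149}{150}
     = \frac{23}{500}
P(D|+) = P(+|D)P(D)/P(+) = \frac{47}{345}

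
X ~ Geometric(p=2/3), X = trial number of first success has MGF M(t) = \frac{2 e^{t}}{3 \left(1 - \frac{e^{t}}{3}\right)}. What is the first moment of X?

To find E[X], compute M^(1)(0):
M^(1)(t) = \frac{2 e^{t}}{3 \left(1 - \frac{e^{t}}{3}\right)} + \frac{2 e^{2 t}}{9 \left(1 - \frac{e^{t}}{3}\right)^{2}}
M^(1)(0) = \frac{3}{2}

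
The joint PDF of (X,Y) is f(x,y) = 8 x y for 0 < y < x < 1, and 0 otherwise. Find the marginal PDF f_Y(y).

f_Y(y) = ∫_y^1 8 x y dx = 4 y \left(1 - y^{2}\right)
for 0 < y < 1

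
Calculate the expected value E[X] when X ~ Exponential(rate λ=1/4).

For X ~ Exponential(rate λ=1/4), the expected value is:
E[X] = 4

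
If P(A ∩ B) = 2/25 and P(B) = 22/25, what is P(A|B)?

P(A|B) = P(A ∩ B) / P(B)
= (2/25) / (22/25)
= 1/11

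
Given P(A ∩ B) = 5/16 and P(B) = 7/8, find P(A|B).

P(A|B) = P(A ∩ B) / P(B)
= (5/16) / (7/8)
= 5/14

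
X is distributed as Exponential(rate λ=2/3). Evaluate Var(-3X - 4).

For X ~ Exponential(rate λ=2/3):
Var(X) = \frac{9}{4}
Var(-3X - 4) = (-3)² × Var(X) = 9 × \frac{9}{4} = \frac{81}{4}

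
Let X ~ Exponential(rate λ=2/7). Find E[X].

For X ~ Exponential(rate λ=2/7), the expected value is:
E[X] = \frac{7}{2}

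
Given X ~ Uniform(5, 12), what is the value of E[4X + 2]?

For X ~ Uniform(5, 12):
E[X] = \frac{17}{2}
E[4X + 2] = 4 × E[X] + 2 = 36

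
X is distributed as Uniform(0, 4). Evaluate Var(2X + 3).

For X ~ Uniform(0, 4):
Var(X) = \frac{4}{3}
Var(2X + 3) = (2)² × Var(X) = 4 × \frac{4}{3} = \frac{16}{3}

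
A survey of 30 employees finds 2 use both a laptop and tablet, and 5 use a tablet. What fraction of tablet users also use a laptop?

P(A ∩ B) = 2/30 = 1/15
P(B) = 5/30 = 1/6
P(A|B) = P(A ∩ B) / P(B) = (1/15) / (1/6) = 2/5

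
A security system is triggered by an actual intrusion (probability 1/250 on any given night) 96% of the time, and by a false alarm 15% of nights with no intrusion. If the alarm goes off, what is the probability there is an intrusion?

Let D = the rare event, + = positive/flagged.
P(D) = 1/250
P(+|D) = 96/100 = 24/25
P(+|D') = 15/100 = 3/20
P(+) = P(+|D)P(D) + P(+|D')P(D')
     = \frac{24}{25} × \frac{1}{250} + \frac{3}{20} × \frac{249}{250}
     = \frac{3831}{25000}
P(D|+) = P(+|D)P(D)/P(+) = \frac{32}{1277}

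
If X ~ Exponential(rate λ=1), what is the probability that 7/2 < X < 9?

P(7/2 < X < 9) = ∫_{7/2}^{9} f(x) dx
where f(x) = e^{- x}
= - \frac{1}{e^{9}} + e^{- \frac{7}{2}}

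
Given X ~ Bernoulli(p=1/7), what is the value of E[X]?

For X ~ Bernoulli(p=1/7), the expected value is:
E[X] = \frac{1}{7}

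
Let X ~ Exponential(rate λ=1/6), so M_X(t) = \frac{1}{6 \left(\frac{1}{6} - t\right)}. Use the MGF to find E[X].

To find E[X], compute M^(1)(0):
M^(1)(t) = \frac{1}{6 \left(\frac{1}{6} - t\right)^{2}}
M^(1)(0) = 6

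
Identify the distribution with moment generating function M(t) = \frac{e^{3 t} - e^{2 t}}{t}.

The MGF M(t) = \frac{e^{3 t} - e^{2 t}}{t} is the standard form for the Uniform distribution.
Comparing with the known MGF formula identifies: Uniform(2, 3)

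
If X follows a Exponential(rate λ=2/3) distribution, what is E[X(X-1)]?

E[X(X-1)] = E[X² - X] = E[X²] - E[X]
E[X] = \frac{3}{2}
E[X²] = Var(X) + (E[X])² = \frac{9}{4} + (\frac{3}{2})² = \frac{9}{2}
E[X(X-1)] = \frac{9}{2} - \frac{3}{2} = 3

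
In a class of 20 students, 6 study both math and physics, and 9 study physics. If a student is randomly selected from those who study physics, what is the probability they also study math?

P(A ∩ B) = 6/20 = 3/10
P(B) = 9/20
P(A|B) = P(A ∩ B) / P(B) = (3/10) / (9/20) = 2/3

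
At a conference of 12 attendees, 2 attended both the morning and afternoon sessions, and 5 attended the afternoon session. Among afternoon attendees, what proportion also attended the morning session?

P(A ∩ B) = 2/12 = 1/6
P(B) = 5/12
P(A|B) = P(A ∩ B) / P(B) = (1/6) / (5/12) = 2/5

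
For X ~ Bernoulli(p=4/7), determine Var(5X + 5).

For X ~ Bernoulli(p=4/7):
Var(X) = \frac{12}{49}
Var(5X + 5) = (5)² × Var(X) = 25 × \frac{12}{49} = \frac{300}{49}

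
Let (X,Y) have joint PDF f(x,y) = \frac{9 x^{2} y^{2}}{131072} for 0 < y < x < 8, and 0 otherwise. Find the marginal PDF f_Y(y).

f_Y(y) = ∫_y^8 \frac{9 x^{2} y^{2}}{131072} dx = \frac{3 y^{2} \left(512 - y^{3}\right)}{131072}
for 0 < y < 8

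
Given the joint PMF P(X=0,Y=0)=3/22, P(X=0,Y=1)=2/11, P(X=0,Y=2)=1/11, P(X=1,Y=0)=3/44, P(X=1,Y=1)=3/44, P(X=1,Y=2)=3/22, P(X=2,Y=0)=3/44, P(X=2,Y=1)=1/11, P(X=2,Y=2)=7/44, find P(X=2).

P(X=2) = P(X=2,Y=0) + P(X=2,Y=1) + P(X=2,Y=2)
= 3/44 + 1/11 + 7/44
= 7/22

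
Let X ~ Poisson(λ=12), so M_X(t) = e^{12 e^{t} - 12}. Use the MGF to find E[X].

To find E[X], compute M^(1)(0):
M^(1)(t) = 12 e^{t} e^{12 e^{t} - 12}
M^(1)(0) = 12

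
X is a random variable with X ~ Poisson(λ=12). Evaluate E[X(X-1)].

E[X(X-1)] = E[X² - X] = E[X²] - E[X]
E[X] = 12
E[X²] = Var(X) + (E[X])² = 12 + (12)² = 156
E[X(X-1)] = 156 - 12 = 144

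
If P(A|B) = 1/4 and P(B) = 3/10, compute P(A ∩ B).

By definition, P(A|B) = P(A ∩ B) / P(B)
So P(A ∩ B) = P(A|B) × P(B)
= 1/4 × 3/10
= 3/40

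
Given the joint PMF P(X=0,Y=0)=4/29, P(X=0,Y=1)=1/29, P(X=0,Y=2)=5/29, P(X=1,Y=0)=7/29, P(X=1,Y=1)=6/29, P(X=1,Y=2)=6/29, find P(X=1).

P(X=1) = P(X=1,Y=0) + P(X=1,Y=1) + P(X=1,Y=2)
= 7/29 + 6/29 + 6/29
= 19/29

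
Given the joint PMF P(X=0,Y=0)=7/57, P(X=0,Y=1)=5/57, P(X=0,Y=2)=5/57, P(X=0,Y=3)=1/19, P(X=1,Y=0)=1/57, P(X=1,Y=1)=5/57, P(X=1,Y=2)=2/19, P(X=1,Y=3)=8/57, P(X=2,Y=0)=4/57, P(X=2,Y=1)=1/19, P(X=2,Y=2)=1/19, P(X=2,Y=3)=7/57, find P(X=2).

P(X=2) = P(X=2,Y=0) + P(X=2,Y=1) + P(X=2,Y=2) + P(X=2,Y=3)
= 4/57 + 1/19 + 1/19 + 7/57
= 17/57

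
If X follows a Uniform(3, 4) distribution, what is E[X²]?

Using the identity E[X²] = Var(X) + (E[X])²:
E[X] = \frac{7}{2}
Var(X) = \frac{1}{12}
E[X²] = \frac{1}{12} + (\frac{7}{2})²
= \frac{37}{3}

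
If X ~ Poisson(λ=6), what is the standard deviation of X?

For X ~ Poisson(λ=6):
Var(X) = 6
SD(X) = √(Var(X)) = √(6) = \sqrt{6}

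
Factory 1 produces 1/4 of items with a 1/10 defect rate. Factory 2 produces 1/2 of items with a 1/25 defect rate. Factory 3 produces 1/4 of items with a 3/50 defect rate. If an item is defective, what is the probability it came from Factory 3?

Using Bayes' theorem:
P(F1) = 1/4, P(D|F1) = 1/10
P(F2) = 1/2, P(D|F2) = 1/25
P(F3) = 1/4, P(D|F3) = 3/50
P(D) = P(D|F1)P(F1) + P(D|F2)P(F2) + P(D|F3)P(F3)
     = \frac{3}{50}
P(F3|D) = P(D|F3)P(F3) / P(D)
= \frac{1}{4}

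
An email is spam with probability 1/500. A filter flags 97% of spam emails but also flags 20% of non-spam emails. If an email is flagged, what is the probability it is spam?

Let D = the rare event, + = positive/flagged.
P(D) = 1/500
P(+|D) = 97/100
P(+|D') = 20/100 = 1/5
P(+) = P(+|D)P(D) + P(+|D')P(D')
     = \frac{97}{100} × \frac{1}{500} + \frac{1}{5} × \frac{499}{500}
     = \frac{10077}{50000}
P(D|+) = P(+|D)P(D)/P(+) = \frac{97}{10077}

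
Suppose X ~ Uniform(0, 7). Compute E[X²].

Using the identity E[X²] = Var(X) + (E[X])²:
E[X] = \frac{7}{2}
Var(X) = \frac{49}{12}
E[X²] = \frac{49}{12} + (\frac{7}{2})²
= \frac{49}{3}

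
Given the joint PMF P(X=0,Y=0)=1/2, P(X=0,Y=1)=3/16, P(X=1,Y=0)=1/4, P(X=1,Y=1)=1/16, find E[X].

First find marginal of X:
P(X=0) = 11/16
P(X=1) = 5/16
E[X] = 0 × 11/16 + 1 × 5/16 = 5/16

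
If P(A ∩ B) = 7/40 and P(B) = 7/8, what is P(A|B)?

P(A|B) = P(A ∩ B) / P(B)
= (7/40) / (7/8)
= 1/5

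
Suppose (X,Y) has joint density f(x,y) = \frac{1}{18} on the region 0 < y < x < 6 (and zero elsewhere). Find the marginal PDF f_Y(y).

f_Y(y) = ∫_y^6 \frac{1}{18} dx = \frac{1}{3} - \frac{y}{18}
for 0 < y < 6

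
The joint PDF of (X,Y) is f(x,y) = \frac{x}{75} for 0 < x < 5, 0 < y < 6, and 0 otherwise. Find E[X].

f_X(x) = ∫_0^6 \frac{x}{75} dy = \frac{2 x}{25}
E[X] = ∫_0^5 x × (\frac{2 x}{25}) dx = \frac{10}{3}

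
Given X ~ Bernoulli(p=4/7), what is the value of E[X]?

For X ~ Bernoulli(p=4/7), the expected value is:
E[X] = \frac{4}{7}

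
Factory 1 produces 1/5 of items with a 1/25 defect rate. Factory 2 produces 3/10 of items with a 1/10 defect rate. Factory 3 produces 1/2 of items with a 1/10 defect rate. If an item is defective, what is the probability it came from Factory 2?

Using Bayes' theorem:
P(F1) = 1/5, P(D|F1) = 1/25
P(F2) = 3/10, P(D|F2) = 1/10
P(F3) = 1/2, P(D|F3) = 1/10
P(D) = P(D|F1)P(F1) + P(D|F2)P(F2) + P(D|F3)P(F3)
     = \frac{11}{125}
P(F2|D) = P(D|F2)P(F2) / P(D)
= \frac{15}{44}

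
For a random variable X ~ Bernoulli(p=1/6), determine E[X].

For X ~ Bernoulli(p=1/6), the expected value is:
E[X] = \frac{1}{6}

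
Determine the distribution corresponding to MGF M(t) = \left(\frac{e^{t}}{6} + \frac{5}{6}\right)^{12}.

The MGF M(t) = \left(\frac{e^{t}}{6} + \frac{5}{6}\right)^{12} is the standard form for the Binomial distribution.
Comparing with the known MGF formula identifies: Binomial(n=12, p=1/6)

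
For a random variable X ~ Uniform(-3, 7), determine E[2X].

For X ~ Uniform(-3, 7):
E[X] = 2
E[2X] = 2 × E[X] + 0 = 4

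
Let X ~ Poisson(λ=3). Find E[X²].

Using the identity E[X²] = Var(X) + (E[X])²:
E[X] = 3
Var(X) = 3
E[X²] = 3 + (3)²
= 12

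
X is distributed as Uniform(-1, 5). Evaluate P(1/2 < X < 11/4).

P(1/2 < X < 11/4) = ∫_{1/2}^{11/4} f(x) dx
where f(x) = \frac{1}{6}
= \frac{3}{8}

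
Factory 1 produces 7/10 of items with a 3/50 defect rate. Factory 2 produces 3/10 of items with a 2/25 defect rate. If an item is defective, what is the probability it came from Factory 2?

Using Bayes' theorem:
P(F1) = 7/10, P(D|F1) = 3/50
P(F2) = 3/10, P(D|F2) = 2/25
P(D) = P(D|F1)P(F1) + P(D|F2)P(F2)
     = \frac{33}{500}
P(F2|D) = P(D|F2)P(F2) / P(D)
= \frac{4}{11}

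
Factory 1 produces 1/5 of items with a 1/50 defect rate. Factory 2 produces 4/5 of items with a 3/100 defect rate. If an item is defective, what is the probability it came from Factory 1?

Using Bayes' theorem:
P(F1) = 1/5, P(D|F1) = 1/50
P(F2) = 4/5, P(D|F2) = 3/100
P(D) = P(D|F1)P(F1) + P(D|F2)P(F2)
     = \frac{7}{250}
P(F1|D) = P(D|F1)P(F1) / P(D)
= \frac{1}{7}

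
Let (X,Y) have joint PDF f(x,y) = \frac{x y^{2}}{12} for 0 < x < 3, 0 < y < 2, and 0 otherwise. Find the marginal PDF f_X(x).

f_X(x) = ∫_0^2 f(x,y) dy
= ∫_0^2 \frac{x y^{2}}{12} dy
= \frac{2 x}{9} for 0 < x < 3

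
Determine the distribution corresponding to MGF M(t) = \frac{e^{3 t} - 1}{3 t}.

The MGF M(t) = \frac{e^{3 t} - 1}{3 t} is the standard form for the Uniform distribution.
Comparing with the known MGF formula identifies: Uniform(0, 3)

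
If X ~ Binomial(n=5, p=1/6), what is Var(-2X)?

For X ~ Binomial(n=5, p=1/6):
Var(X) = \frac{25}{36}
Var(-2X) = (-2)² × Var(X) = 4 × \frac{25}{36} = \frac{25}{9}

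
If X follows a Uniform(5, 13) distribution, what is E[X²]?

Using the identity E[X²] = Var(X) + (E[X])²:
E[X] = 9
Var(X) = \frac{16}{3}
E[X²] = \frac{16}{3} + (9)²
= \frac{259}{3}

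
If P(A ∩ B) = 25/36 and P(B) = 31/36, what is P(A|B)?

P(A|B) = P(A ∩ B) / P(B)
= (25/36) / (31/36)
= 25/31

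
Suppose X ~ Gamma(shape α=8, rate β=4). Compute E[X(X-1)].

E[X(X-1)] = E[X² - X] = E[X²] - E[X]
E[X] = 2
E[X²] = Var(X) + (E[X])² = \frac{1}{2} + (2)² = \frac{9}{2}
E[X(X-1)] = \frac{9}{2} - 2 = \frac{5}{2}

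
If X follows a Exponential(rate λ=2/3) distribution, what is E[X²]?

Using the identity E[X²] = Var(X) + (E[X])²:
E[X] = \frac{3}{2}
Var(X) = \frac{9}{4}
E[X²] = \frac{9}{4} + (\frac{3}{2})²
= \frac{9}{2}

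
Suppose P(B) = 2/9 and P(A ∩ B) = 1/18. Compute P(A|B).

P(A|B) = P(A ∩ B) / P(B)
= (1/18) / (2/9)
= 1/4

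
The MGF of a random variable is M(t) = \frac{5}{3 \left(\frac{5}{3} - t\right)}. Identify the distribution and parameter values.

The MGF M(t) = \frac{5}{3 \left(\frac{5}{3} - t\right)} is the standard form for the Exponential distribution.
Comparing with the known MGF formula identifies: Exponential(rate λ=5/3)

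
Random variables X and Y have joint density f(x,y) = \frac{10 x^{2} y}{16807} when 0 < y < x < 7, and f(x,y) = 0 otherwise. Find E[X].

f_X(x) = ∫_0^x \frac{10 x^{2} y}{16807} dy = \frac{5 x^{4}}{16807}
E[X] = ∫_0^7 x × (\frac{5 x^{4}}{16807}) dx = \frac{35}{6}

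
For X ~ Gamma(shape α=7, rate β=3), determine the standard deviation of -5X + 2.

For X ~ Gamma(shape α=7, rate β=3):
Var(X) = \frac{7}{9}
SD(X) = √(Var(X)) = √(\frac{7}{9}) = \frac{\sqrt{7}}{3}
SD(-5X + 2) = |-5| × SD(X) = 5 × \frac{\sqrt{7}}{3} = \frac{5 \sqrt{7}}{3}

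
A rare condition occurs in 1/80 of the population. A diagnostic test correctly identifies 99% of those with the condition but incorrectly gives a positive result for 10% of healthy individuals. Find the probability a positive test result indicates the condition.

Let D = the rare event, + = positive/flagged.
P(D) = 1/80
P(+|D) = 99/100
P(+|D') = 10/100 = 1/10
P(+) = P(+|D)P(D) + P(+|D')P(D')
     = \frac{99}{100} × \frac{1}{80} + \frac{1}{10} × \frac{79}{80}
     = \frac{889}{8000}
P(D|+) = P(+|D)P(D)/P(+) = \frac{99}{889}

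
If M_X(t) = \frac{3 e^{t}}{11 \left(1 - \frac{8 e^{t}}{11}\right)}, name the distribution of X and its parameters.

The MGF M(t) = \frac{3 e^{t}}{11 \left(1 - \frac{8 e^{t}}{11}\right)} is the standard form for the Geometric distribution.
Comparing with the known MGF formula identifies: Geometric(p=3/11), X = trial number of first success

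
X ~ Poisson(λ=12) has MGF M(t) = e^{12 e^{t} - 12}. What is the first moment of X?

To find E[X], compute M^(1)(0):
M^(1)(t) = 12 e^{t} e^{12 e^{t} - 12}
M^(1)(0) = 12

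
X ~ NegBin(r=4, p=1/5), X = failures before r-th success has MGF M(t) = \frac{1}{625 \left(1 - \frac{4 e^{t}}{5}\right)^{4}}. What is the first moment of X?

To find E[X], compute M^(1)(0):
M^(1)(t) = \frac{16 e^{t}}{3125 \left(1 - \frac{4 e^{t}}{5}\right)^{5}}
M^(1)(0) = 16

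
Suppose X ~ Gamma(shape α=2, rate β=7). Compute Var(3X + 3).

For X ~ Gamma(shape α=2, rate β=7):
Var(X) = \frac{2}{49}
Var(3X + 3) = (3)² × Var(X) = 9 × \frac{2}{49} = \frac{18}{49}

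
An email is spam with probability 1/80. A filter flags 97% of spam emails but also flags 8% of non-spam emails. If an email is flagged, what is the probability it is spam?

Let D = the rare event, + = positive/flagged.
P(D) = 1/80
P(+|D) = 97/100
P(+|D') = 8/100 = 2/25
P(+) = P(+|D)P(D) + P(+|D')P(D')
     = \frac{97}{100} × \frac{1}{80} + \frac{2}{25} × \frac{79}{80}
     = \frac{729}{8000}
P(D|+) = P(+|D)P(D)/P(+) = \frac{97}{729}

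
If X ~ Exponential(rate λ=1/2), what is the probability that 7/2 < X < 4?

P(7/2 < X < 4) = ∫_{7/2}^{4} f(x) dx
where f(x) = \frac{e^{- \frac{x}{2}}}{2}
= - \frac{1}{e^{2}} + e^{- \frac{7}{4}}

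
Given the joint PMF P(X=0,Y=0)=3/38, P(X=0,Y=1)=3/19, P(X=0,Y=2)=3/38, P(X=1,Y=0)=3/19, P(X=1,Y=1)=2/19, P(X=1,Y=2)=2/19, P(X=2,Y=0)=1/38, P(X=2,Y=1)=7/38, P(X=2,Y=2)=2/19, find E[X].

First find marginal of X:
P(X=0) = 6/19
P(X=1) = 7/19
P(X=2) = 6/19
E[X] = 0 × 6/19 + 1 × 7/19 + 2 × 6/19 = 1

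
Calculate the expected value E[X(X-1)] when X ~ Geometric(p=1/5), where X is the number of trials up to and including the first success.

E[X(X-1)] = E[X² - X] = E[X²] - E[X]
E[X] = 5
E[X²] = Var(X) + (E[X])² = 20 + (5)² = 45
E[X(X-1)] = 45 - 5 = 40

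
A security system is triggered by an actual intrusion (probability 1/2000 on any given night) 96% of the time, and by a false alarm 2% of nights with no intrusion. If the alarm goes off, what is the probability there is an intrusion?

Let D = the rare event, + = positive/flagged.
P(D) = 1/2000
P(+|D) = 96/100 = 24/25
P(+|D') = 2/100 = 1/50
P(+) = P(+|D)P(D) + P(+|D')P(D')
     = \frac{24}{25} × \frac{1}{2000} + \frac{1}{50} × \frac{1999}{2000}
     = \frac{2047}{100000}
P(D|+) = P(+|D)P(D)/P(+) = \frac{48}{2047}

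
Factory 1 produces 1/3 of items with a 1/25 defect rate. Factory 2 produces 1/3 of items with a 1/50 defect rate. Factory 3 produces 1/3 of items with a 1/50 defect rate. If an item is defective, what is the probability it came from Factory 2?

Using Bayes' theorem:
P(F1) = 1/3, P(D|F1) = 1/25
P(F2) = 1/3, P(D|F2) = 1/50
P(F3) = 1/3, P(D|F3) = 1/50
P(D) = P(D|F1)P(F1) + P(D|F2)P(F2) + P(D|F3)P(F3)
     = \frac{2}{75}
P(F2|D) = P(D|F2)P(F2) / P(D)
= \frac{1}{4}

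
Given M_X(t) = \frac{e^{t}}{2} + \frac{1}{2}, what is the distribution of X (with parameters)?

The MGF M(t) = \frac{e^{t}}{2} + \frac{1}{2} is the standard form for the Bernoulli distribution.
Comparing with the known MGF formula identifies: Bernoulli(p=1/2)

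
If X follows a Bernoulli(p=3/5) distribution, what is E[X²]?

Using the identity E[X²] = Var(X) + (E[X])²:
E[X] = \frac{3}{5}
Var(X) = \frac{6}{25}
E[X²] = \frac{6}{25} + (\frac{3}{5})²
= \frac{3}{5}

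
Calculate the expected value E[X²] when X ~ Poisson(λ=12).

Using the identity E[X²] = Var(X) + (E[X])²:
E[X] = 12
Var(X) = 12
E[X²] = 12 + (12)²
= 156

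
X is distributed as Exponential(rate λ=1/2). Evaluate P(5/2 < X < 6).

P(5/2 < X < 6) = ∫_{5/2}^{6} f(x) dx
where f(x) = \frac{e^{- \frac{x}{2}}}{2}
= - \frac{1}{e^{3}} + e^{- \frac{5}{4}}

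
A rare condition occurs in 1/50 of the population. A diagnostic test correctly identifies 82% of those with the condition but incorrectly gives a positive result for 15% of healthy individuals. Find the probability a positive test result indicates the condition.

Let D = the rare event, + = positive/flagged.
P(D) = 1/50
P(+|D) = 82/100 = 41/50
P(+|D') = 15/100 = 3/20
P(+) = P(+|D)P(D) + P(+|D')P(D')
     = \frac{41}{50} × \frac{1}{50} + \frac{3}{20} × \frac{49}{50}
     = \frac{817}{5000}
P(D|+) = P(+|D)P(D)/P(+) = \frac{82}{817}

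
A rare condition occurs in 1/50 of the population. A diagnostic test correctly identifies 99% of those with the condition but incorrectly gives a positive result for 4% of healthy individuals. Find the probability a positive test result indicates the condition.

Let D = the rare event, + = positive/flagged.
P(D) = 1/50
P(+|D) = 99/100
P(+|D') = 4/100 = 1/25
P(+) = P(+|D)P(D) + P(+|D')P(D')
     = \frac{99}{100} × \frac{1}{50} + \frac{1}{25} × \frac{49}{50}
     = \frac{59}{1000}
P(D|+) = P(+|D)P(D)/P(+) = \frac{99}{295}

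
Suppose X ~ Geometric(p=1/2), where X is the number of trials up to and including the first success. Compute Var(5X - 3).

For X ~ Geometric(p=1/2), where X is the number of trials up to and including the first success:
Var(X) = 2
Var(5X - 3) = (5)² × Var(X) = 25 × 2 = 50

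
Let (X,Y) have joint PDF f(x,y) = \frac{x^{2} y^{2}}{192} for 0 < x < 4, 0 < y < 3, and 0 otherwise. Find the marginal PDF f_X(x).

f_X(x) = ∫_0^3 f(x,y) dy
= ∫_0^3 \frac{x^{2} y^{2}}{192} dy
= \frac{3 x^{2}}{64} for 0 < x < 4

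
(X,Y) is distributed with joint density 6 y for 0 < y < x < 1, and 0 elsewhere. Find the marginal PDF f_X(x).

f_X(x) = ∫_0^x 6 y dy = 3 x^{2}
for 0 < x < 1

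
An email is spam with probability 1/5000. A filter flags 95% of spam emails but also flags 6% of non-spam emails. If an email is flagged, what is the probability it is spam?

Let D = the rare event, + = positive/flagged.
P(D) = 1/5000
P(+|D) = 95/100 = 19/20
P(+|D') = 6/100 = 3/50
P(+) = P(+|D)P(D) + P(+|D')P(D')
     = \frac{19}{20} × \frac{1}{5000} + \frac{3}{50} × \frac{4999}{5000}
     = \frac{30089}{500000}
P(D|+) = P(+|D)P(D)/P(+) = \frac{95}{30089}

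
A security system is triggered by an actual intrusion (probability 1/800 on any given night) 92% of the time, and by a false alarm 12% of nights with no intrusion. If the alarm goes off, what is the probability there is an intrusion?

Let D = the rare event, + = positive/flagged.
P(D) = 1/800
P(+|D) = 92/100 = 23/25
P(+|D') = 12/100 = 3/25
P(+) = P(+|D)P(D) + P(+|D')P(D')
     = \frac{23}{25} × \frac{1}{800} + \frac{3}{25} × \frac{799}{800}
     = \frac{121}{1000}
P(D|+) = P(+|D)P(D)/P(+) = \frac{23}{2420}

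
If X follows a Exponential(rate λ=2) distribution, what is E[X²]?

Using the identity E[X²] = Var(X) + (E[X])²:
E[X] = \frac{1}{2}
Var(X) = \frac{1}{4}
E[X²] = \frac{1}{4} + (\frac{1}{2})²
= \frac{1}{2}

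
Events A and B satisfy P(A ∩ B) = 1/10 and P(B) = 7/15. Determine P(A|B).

P(A|B) = P(A ∩ B) / P(B)
= (1/10) / (7/15)
= 3/14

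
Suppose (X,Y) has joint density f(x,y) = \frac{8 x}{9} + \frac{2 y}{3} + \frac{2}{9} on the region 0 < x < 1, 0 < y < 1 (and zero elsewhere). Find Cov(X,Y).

E[XY] = ∫∫ xy × f(x,y) dx dy = \frac{17}{54}
E[X] = \frac{31}{54}
E[Y] = \frac{5}{9}
Cov(X,Y) = E[XY] - E[X]E[Y] = - \frac{1}{243}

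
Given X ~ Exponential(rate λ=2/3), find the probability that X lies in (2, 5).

P(2 < X < 5) = ∫_{2}^{5} f(x) dx
where f(x) = \frac{2 e^{- \frac{2 x}{3}}}{3}
= - \frac{1 - e^{2}}{e^{\frac{10}{3}}}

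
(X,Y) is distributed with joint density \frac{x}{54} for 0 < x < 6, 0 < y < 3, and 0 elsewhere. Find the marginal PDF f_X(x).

f_X(x) = ∫_0^3 f(x,y) dy
= ∫_0^3 \frac{x}{54} dy
= \frac{x}{18} for 0 < x < 6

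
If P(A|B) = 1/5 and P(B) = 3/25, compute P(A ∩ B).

By definition, P(A|B) = P(A ∩ B) / P(B)
So P(A ∩ B) = P(A|B) × P(B)
= 1/5 × 3/25
= 3/125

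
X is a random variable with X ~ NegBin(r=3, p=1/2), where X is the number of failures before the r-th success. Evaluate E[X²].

Using the identity E[X²] = Var(X) + (E[X])²:
E[X] = 3
Var(X) = 6
E[X²] = 6 + (3)²
= 15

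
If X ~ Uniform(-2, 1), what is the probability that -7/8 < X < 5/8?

P(-7/8 < X < 5/8) = ∫_{-7/8}^{5/8} f(x) dx
where f(x) = \frac{1}{3}
= \frac{1}{2}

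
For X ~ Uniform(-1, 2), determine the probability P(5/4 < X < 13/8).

P(5/4 < X < 13/8) = ∫_{5/4}^{13/8} f(x) dx
where f(x) = \frac{1}{3}
= \frac{1}{8}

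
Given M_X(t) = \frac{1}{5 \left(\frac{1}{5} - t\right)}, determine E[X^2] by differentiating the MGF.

To find E[X^2], compute M^(2)(0):
M^(1)(t) = \frac{1}{5 \left(\frac{1}{5} - t\right)^{2}}
M^(2)(t) = \frac{2}{5 \left(\frac{1}{5} - t\right)^{3}}
M^(2)(0) = 50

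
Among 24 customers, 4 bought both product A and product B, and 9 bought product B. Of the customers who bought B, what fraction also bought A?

P(A ∩ B) = 4/24 = 1/6
P(B) = 9/24 = 3/8
P(A|B) = P(A ∩ B) / P(B) = (1/6) / (3/8) = 4/9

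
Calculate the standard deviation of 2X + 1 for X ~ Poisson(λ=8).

For X ~ Poisson(λ=8):
Var(X) = 8
SD(X) = √(Var(X)) = √(8) = 2 \sqrt{2}
SD(2X + 1) = |2| × SD(X) = 2 × 2 \sqrt{2} = 4 \sqrt{2}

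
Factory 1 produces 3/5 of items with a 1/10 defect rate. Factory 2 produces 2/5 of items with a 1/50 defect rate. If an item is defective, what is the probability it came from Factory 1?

Using Bayes' theorem:
P(F1) = 3/5, P(D|F1) = 1/10
P(F2) = 2/5, P(D|F2) = 1/50
P(D) = P(D|F1)P(F1) + P(D|F2)P(F2)
     = \frac{17}{250}
P(F1|D) = P(D|F1)P(F1) / P(D)
= \frac{15}{17}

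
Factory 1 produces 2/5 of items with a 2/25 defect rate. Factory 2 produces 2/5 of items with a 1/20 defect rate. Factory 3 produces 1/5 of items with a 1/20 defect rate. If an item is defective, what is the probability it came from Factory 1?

Using Bayes' theorem:
P(F1) = 2/5, P(D|F1) = 2/25
P(F2) = 2/5, P(D|F2) = 1/20
P(F3) = 1/5, P(D|F3) = 1/20
P(D) = P(D|F1)P(F1) + P(D|F2)P(F2) + P(D|F3)P(F3)
     = \frac{31}{500}
P(F1|D) = P(D|F1)P(F1) / P(D)
= \frac{16}{31}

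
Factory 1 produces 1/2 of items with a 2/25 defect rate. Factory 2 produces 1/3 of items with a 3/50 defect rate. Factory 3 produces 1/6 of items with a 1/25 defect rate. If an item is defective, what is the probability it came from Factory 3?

Using Bayes' theorem:
P(F1) = 1/2, P(D|F1) = 2/25
P(F2) = 1/3, P(D|F2) = 3/50
P(F3) = 1/6, P(D|F3) = 1/25
P(D) = P(D|F1)P(F1) + P(D|F2)P(F2) + P(D|F3)P(F3)
     = \frac{1}{15}
P(F3|D) = P(D|F3)P(F3) / P(D)
= \frac{1}{10}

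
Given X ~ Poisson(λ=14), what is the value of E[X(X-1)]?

E[X(X-1)] = E[X² - X] = E[X²] - E[X]
E[X] = 14
E[X²] = Var(X) + (E[X])² = 14 + (14)² = 210
E[X(X-1)] = 210 - 14 = 196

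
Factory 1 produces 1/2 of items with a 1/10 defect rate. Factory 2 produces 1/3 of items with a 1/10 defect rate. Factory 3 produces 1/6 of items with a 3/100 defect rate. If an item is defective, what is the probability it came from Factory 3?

Using Bayes' theorem:
P(F1) = 1/2, P(D|F1) = 1/10
P(F2) = 1/3, P(D|F2) = 1/10
P(F3) = 1/6, P(D|F3) = 3/100
P(D) = P(D|F1)P(F1) + P(D|F2)P(F2) + P(D|F3)P(F3)
     = \frac{53}{600}
P(F3|D) = P(D|F3)P(F3) / P(D)
= \frac{3}{53}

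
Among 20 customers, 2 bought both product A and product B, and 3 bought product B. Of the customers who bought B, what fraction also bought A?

P(A ∩ B) = 2/20 = 1/10
P(B) = 3/20
P(A|B) = P(A ∩ B) / P(B) = (1/10) / (3/20) = 2/3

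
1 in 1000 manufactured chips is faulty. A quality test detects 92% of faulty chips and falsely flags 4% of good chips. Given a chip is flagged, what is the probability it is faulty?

Let D = the rare event, + = positive/flagged.
P(D) = 1/1000
P(+|D) = 92/100 = 23/25
P(+|D') = 4/100 = 1/25
P(+) = P(+|D)P(D) + P(+|D')P(D')
     = \frac{23}{25} × \frac{1}{1000} + \frac{1}{25} × \frac{999}{1000}
     = \frac{511}{12500}
P(D|+) = P(+|D)P(D)/P(+) = \frac{23}{1022}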